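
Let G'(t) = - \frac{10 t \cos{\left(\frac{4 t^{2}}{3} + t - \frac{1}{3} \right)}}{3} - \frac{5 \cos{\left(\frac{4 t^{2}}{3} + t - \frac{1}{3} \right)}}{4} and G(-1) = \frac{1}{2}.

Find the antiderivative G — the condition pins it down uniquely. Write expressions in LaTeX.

The substitution u = \frac{4 t^{2}}{3} + t - \frac{1}{3} works: G'(t) is exactly (dG/du)*(du/dt) for that inner function.
A general antiderivative is - \frac{5 \sin{\left(\frac{4 t^{2}}{3} + t - \frac{1}{3} \right)}}{4} + C.
The condition gives C = \frac{1}{2} - (0) = \frac{1}{2}.
So G(t) = - \frac{5 \sin{\left(\frac{4 t^{2}}{3} + t - \frac{1}{3} \right)} - 2}{4}.
Check: d/dt[- \frac{5 \sin{\left(\frac{4 t^{2}}{3} + t - \frac{1}{3} \right)} - 2}{4}] = - \frac{10 t \cos{\left(\frac{4 t^{2}}{3} + t - \frac{1}{3} \right)}}{3} - \frac{5 \cos{\left(\frac{4 t^{2}}{3} + t - \frac{1}{3} \right)}}{4} = G'(t).

G(t) = - \frac{5 \sin{\left(\frac{4 t^{2}}{3} + t - \frac{1}{3} \right)} - 2}{4}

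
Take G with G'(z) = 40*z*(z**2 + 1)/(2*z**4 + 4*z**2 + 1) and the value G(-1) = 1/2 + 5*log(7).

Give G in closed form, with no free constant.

The substitution u = 2*z**4 + 4*z**2 + 1 works: G'(z) is exactly (dG/du)*(du/dz) for that inner function.
A general antiderivative is 5*log(2*z**4 + 4*z**2 + 1) + C.
The condition gives C = 1/2 + 5*log(7) - (5*log(7)) = 1/2.
So G(z) = 5*log(2*z**4 + 4*z**2 + 1) + 1/2.
Check: d/dz[5*log(2*z**4 + 4*z**2 + 1) + 1/2] = (40*z**3 + 40*z)/(2*z**4 + 4*z**2 + 1), which equals G'(z).

G(z) = 5*log(2*z**4 + 4*z**2 + 1) + 1/2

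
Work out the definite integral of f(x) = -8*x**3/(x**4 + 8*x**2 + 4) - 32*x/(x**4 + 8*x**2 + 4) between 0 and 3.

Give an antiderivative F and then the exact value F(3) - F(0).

f matches the chain-rule pattern g'(h)*h' with inner function h(x) = x**4/2 + 4*x**2 + 2; substituting u = h(x) collapses the integral.
F(x) = -2*log(x**4/2 + 4*x**2 + 2) is an antiderivative of f.
Check: d/dx[-2*log(x**4/2 + 4*x**2 + 2)] = (-8*x**3 - 32*x)/(x**4 + 8*x**2 + 4), which equals f(x).
F(3) = -2*log(157/2); F(0) = -2*log(2).
Integral = F(3) - F(0) = -2*log(157/2) + 2*log(2).

Antiderivative: F(x) = -2*log(x**4/2 + 4*x**2 + 2); value = -2*log(157/2) + 2*log(2)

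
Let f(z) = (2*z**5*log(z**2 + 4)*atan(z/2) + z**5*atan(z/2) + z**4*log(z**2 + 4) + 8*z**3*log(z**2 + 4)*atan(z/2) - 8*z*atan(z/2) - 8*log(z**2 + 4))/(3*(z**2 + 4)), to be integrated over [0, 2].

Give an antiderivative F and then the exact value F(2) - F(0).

Antiderivative: F(z) = z**4*log(z**2 + 4)*atan(z/2)/6 - 4*log(z**2 + 4)*atan(z/2)/3; value = pi*log(8)/3

Differentiate the proposed F(z) back; it has to land on f(z) exactly.
F(z) = z**4*log(z**2 + 4)*atan(z/2)/6 - 4*log(z**2 + 4)*atan(z/2)/3 is an antiderivative of f.
Check: d/dz[z**4*log(z**2 + 4)*atan(z/2)/6 - 4*log(z**2 + 4)*atan(z/2)/3] = (2*z**5*log(z**2 + 4)*atan(z/2) + z**5*atan(z/2) + z**4*log(z**2 + 4) + 8*z**3*log(z**2 + 4)*atan(z/2) - 8*z*atan(z/2) - 8*log(z**2 + 4))/(3*z**2 + 12), which equals f(z).
F(2) = pi*log(8)/3; F(0) = 0.
Integral = F(2) - F(0) = pi*log(8)/3.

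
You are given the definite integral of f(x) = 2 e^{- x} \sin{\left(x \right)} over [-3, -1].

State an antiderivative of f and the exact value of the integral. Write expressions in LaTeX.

A first test for any F(x): its x-derivative must equal f(x) identically.
F(x) = - \left(\sin{\left(x \right)} + \cos{\left(x \right)}\right) e^{- x} is an antiderivative of f.
Check: d/dx[- \left(\sin{\left(x \right)} + \cos{\left(x \right)}\right) e^{- x}] = 2 e^{- x} \sin{\left(x \right)} = f(x).
F(-1) = - e \cos{\left(1 \right)} + e \sin{\left(1 \right)}; F(-3) = e^{3} \sin{\left(3 \right)} - e^{3} \cos{\left(3 \right)}.
Integral = F(-1) - F(-3) = e^{3} \cos{\left(3 \right)} - e^{3} \sin{\left(3 \right)} - e \cos{\left(1 \right)} + e \sin{\left(1 \right)}.

Antiderivative: F(x) = - \left(\sin{\left(x \right)} + \cos{\left(x \right)}\right) e^{- x}; value = e^{3} \cos{\left(3 \right)} - e^{3} \sin{\left(3 \right)} - e \cos{\left(1 \right)} + e \sin{\left(1 \right)}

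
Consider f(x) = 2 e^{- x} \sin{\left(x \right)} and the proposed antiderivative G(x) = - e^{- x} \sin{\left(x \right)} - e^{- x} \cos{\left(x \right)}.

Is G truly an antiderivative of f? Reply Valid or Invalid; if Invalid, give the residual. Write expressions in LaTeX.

d/dx[G] = 2 e^{- x} \sin{\left(x \right)}
This equals f(x) exactly, so the claim holds.

Valid - differentiating G returns exactly f.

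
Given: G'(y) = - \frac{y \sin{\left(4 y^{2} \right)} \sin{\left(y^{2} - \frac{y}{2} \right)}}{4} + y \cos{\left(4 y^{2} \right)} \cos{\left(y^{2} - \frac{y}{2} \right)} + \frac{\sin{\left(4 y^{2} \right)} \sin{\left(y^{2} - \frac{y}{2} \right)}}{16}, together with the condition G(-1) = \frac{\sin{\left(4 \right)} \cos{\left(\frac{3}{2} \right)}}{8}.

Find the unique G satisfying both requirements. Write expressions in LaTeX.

G(y) = \frac{\sin{\left(4 y^{2} \right)} \cos{\left(y^{2} - \frac{y}{2} \right)}}{8}

Recognize the product-rule pattern: G'(y) = u'v + uv' with u = \frac{\cos{\left(y^{2} - \frac{y}{2} \right)}}{8}, v = \sin{\left(4 y^{2} \right)}, so integration by parts undoes it.
A general antiderivative is \frac{\sin{\left(4 y^{2} \right)} \cos{\left(y^{2} - \frac{y}{2} \right)}}{8} + C.
The condition gives C = \frac{\sin{\left(4 \right)} \cos{\left(\frac{3}{2} \right)}}{8} - (\frac{\sin{\left(4 \right)} \cos{\left(\frac{3}{2} \right)}}{8}) = 0.
So G(y) = \frac{\sin{\left(4 y^{2} \right)} \cos{\left(y^{2} - \frac{y}{2} \right)}}{8}.
Check: d/dy[\frac{\sin{\left(4 y^{2} \right)} \cos{\left(y^{2} - \frac{y}{2} \right)}}{8}] = - \frac{y \sin{\left(4 y^{2} \right)} \sin{\left(y^{2} - \frac{y}{2} \right)}}{4} + y \cos{\left(4 y^{2} \right)} \cos{\left(y^{2} - \frac{y}{2} \right)} + \frac{\sin{\left(4 y^{2} \right)} \sin{\left(y^{2} - \frac{y}{2} \right)}}{16} = G'(y).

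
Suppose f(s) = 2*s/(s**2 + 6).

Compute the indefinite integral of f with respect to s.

The substitution u = s**2 + 6 works: f is exactly (dF/du)*(du/ds) for that inner function.
Check: d/ds[log(s**2 + 6)] = 2*s/(s**2 + 6) = f(s).

F(s) = log(s**2 + 6) + C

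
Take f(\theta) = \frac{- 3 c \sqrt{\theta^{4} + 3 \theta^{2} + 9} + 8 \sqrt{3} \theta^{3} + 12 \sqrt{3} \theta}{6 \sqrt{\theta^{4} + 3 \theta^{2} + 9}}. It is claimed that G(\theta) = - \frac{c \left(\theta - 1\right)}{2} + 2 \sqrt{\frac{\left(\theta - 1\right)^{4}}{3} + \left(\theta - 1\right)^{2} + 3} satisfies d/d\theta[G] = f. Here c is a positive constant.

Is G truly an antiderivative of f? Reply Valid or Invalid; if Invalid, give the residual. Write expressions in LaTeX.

Invalid: d/d\theta[G] - f = \frac{4 \sqrt{3} \theta^{3} \sqrt{\theta^{4} + 3 \theta^{2} + 9} - 4 \sqrt{3} \theta^{3} \sqrt{\theta^{4} - 4 \theta^{3} + 9 \theta^{2} - 10 \theta + 13} - 12 \sqrt{3} \theta^{2} \sqrt{\theta^{4} + 3 \theta^{2} + 9} + 18 \sqrt{3} \theta \sqrt{\theta^{4} + 3 \theta^{2} + 9} - 6 \sqrt{3} \theta \sqrt{\theta^{4} - 4 \theta^{3} + 9 \theta^{2} - 10 \theta + 13} - 10 \sqrt{3} \sqrt{\theta^{4} + 3 \theta^{2} + 9}}{3 \sqrt{\theta^{4} + 3 \theta^{2} + 9} \sqrt{\theta^{4} - 4 \theta^{3} + 9 \theta^{2} - 10 \theta + 13}}, which is not 0.

d/d\theta[G] = \frac{- 3 c \sqrt{\theta^{4} - 4 \theta^{3} + 9 \theta^{2} - 10 \theta + 13} + 8 \sqrt{3} \theta^{3} - 24 \sqrt{3} \theta^{2} + 36 \sqrt{3} \theta - 20 \sqrt{3}}{6 \sqrt{\theta^{4} - 4 \theta^{3} + 9 \theta^{2} - 10 \theta + 13}}
d/d\theta[G] - f(\theta) = \frac{4 \sqrt{3} \theta^{3} \sqrt{\theta^{4} + 3 \theta^{2} + 9} - 4 \sqrt{3} \theta^{3} \sqrt{\theta^{4} - 4 \theta^{3} + 9 \theta^{2} - 10 \theta + 13} - 12 \sqrt{3} \theta^{2} \sqrt{\theta^{4} + 3 \theta^{2} + 9} + 18 \sqrt{3} \theta \sqrt{\theta^{4} + 3 \theta^{2} + 9} - 6 \sqrt{3} \theta \sqrt{\theta^{4} - 4 \theta^{3} + 9 \theta^{2} - 10 \theta + 13} - 10 \sqrt{3} \sqrt{\theta^{4} + 3 \theta^{2} + 9}}{3 \sqrt{\theta^{4} + 3 \theta^{2} + 9} \sqrt{\theta^{4} - 4 \theta^{3} + 9 \theta^{2} - 10 \theta + 13}} != 0.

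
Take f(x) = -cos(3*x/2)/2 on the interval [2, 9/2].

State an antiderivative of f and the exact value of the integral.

Antiderivative: F(x) = -sin(3*x/2)/3; value = -sin(27/4)/3 + sin(3)/3

An antiderivative F(x) passes only if d/dx[F] lands on f(x) exactly.
F(x) = -sin(3*x/2)/3 is an antiderivative of f.
Check: d/dx[-sin(3*x/2)/3] = -cos(3*x/2)/2 = f(x).
F(9/2) = -sin(27/4)/3; F(2) = -sin(3)/3.
Integral = F(9/2) - F(2) = -sin(27/4)/3 + sin(3)/3.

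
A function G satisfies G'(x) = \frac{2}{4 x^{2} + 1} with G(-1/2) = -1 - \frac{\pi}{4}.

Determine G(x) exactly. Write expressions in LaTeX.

A first test for any G(x): its x-derivative must equal the given G'(x).
A general antiderivative is \operatorname{atan}{\left(2 x \right)} + C.
The condition gives C = -1 - \frac{\pi}{4} - (- \frac{\pi}{4}) = -1.
So G(x) = \operatorname{atan}{\left(2 x \right)} - 1.
Check: d/dx[\operatorname{atan}{\left(2 x \right)} - 1] = \frac{2}{4 x^{2} + 1} = G'(x).

G(x) = \operatorname{atan}{\left(2 x \right)} - 1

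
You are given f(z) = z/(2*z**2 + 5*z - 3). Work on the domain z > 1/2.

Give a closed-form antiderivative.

An antiderivative is F(z) = (log(z - 1/2) + 6*log(z + 3))/14.

The denominator factors as (z + 3)*(2*z - 1); partial fractions split f into directly integrable pieces: 1/(7*(2*z - 1)) + 3/(7*(z + 3)).
Check: d/dz[(log(z - 1/2) + 6*log(z + 3))/14] = z/(2*z**2 + 5*z - 3) = f(z).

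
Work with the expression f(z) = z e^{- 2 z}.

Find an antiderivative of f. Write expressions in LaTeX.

An antiderivative is F(z) = - \frac{z e^{- 2 z}}{2} - \frac{e^{- 2 z}}{4}.

Recognize the product-rule pattern: f = u'v + uv' with u = - \frac{z}{2} - \frac{1}{4}, v = e^{- 2 z}, so integration by parts undoes it.
Check: d/dz[- \frac{z e^{- 2 z}}{2} - \frac{e^{- 2 z}}{4}] = z e^{- 2 z} = f(z).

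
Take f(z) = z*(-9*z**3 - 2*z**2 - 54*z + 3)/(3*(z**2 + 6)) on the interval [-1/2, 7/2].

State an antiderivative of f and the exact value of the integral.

Since d/dz undoes antidifferentiation here, F'(z) = f(z) is required of F(z).
F(z) = -z**3 - z**2/3 + 5*log(z**2/2 + 3)/2 is an antiderivative of f.
Check: d/dz[-z**3 - z**2/3 + 5*log(z**2/2 + 3)/2] = (-9*z**4 - 2*z**3 - 54*z**2 + 3*z)/(3*z**2 + 18), which equals f(z).
F(7/2) = -1127/24 + 5*log(73/8)/2; F(-1/2) = 1/24 + 5*log(25/8)/2.
Integral = F(7/2) - F(-1/2) = -47 - 5*log(25/8)/2 + 5*log(73/8)/2.

Antiderivative: F(z) = -z**3 - z**2/3 + 5*log(z**2/2 + 3)/2; value = -47 - 5*log(25/8)/2 + 5*log(73/8)/2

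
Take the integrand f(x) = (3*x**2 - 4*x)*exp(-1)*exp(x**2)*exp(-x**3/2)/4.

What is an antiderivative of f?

The substitution u = -x**3/2 + x**2 - 1 works: f is exactly (dF/du)*(du/dx) for that inner function.
Check: d/dx[-exp(-1)*exp(x**2)*exp(-x**3/2)/2] = (3*x**2*exp(x**2) - 4*x*exp(x**2))*exp(-1)*exp(-x**3/2)/4, which equals f(x).

An antiderivative is F(x) = -exp(-1)*exp(x**2)*exp(-x**3/2)/2.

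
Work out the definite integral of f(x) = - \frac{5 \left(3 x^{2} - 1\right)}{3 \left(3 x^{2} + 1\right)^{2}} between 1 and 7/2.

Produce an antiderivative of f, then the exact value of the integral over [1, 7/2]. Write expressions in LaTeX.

Recognize the product-rule pattern: f = u'v + uv' with u = \frac{5 x}{3}, v = \frac{1}{3 x^{2} + 1}, so integration by parts undoes it.
F(x) = \frac{5 x}{9 x^{2} + 3} is an antiderivative of f.
Check: d/dx[\frac{5 x}{9 x^{2} + 3}] = \frac{5 - 15 x^{2}}{27 x^{4} + 18 x^{2} + 3}, which equals f(x).
F(7/2) = \frac{70}{453}; F(1) = \frac{5}{12}.
Integral = F(7/2) - F(1) = - \frac{475}{1812}.

Antiderivative: F(x) = \frac{5 x}{9 x^{2} + 3}; value = - \frac{475}{1812}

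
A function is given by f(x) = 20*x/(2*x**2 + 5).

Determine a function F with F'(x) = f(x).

An antiderivative is F(x) = 5*log(x**2 + 5/2).

The substitution u = x**2 + 5/2 works: f is exactly (dF/du)*(du/dx) for that inner function.
Check: d/dx[5*log(x**2 + 5/2)] = 20*x/(2*x**2 + 5) = f(x).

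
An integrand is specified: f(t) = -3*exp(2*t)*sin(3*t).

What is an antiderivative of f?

A candidate is checked by its d/dt: the result must match f(t).
Check: d/dt[-6*exp(2*t)*sin(3*t)/13 + 9*exp(2*t)*cos(3*t)/13] = -3*exp(2*t)*sin(3*t) = f(t).

An antiderivative is F(t) = -6*exp(2*t)*sin(3*t)/13 + 9*exp(2*t)*cos(3*t)/13.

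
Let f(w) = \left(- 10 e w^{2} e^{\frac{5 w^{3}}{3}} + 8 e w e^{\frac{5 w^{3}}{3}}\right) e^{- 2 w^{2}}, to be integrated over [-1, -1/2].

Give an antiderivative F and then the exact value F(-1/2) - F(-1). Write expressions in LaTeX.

Antiderivative: F(w) = - 2 e e^{- 2 w^{2}} e^{\frac{5 w^{3}}{3}}; value = - 2 e^{\frac{7}{24}} + \frac{2}{e^{\frac{8}{3}}}

The substitution u = \frac{5 w^{3}}{3} - 2 w^{2} + 1 works: f is exactly (dF/du)*(du/dw) for that inner function.
F(w) = - 2 e e^{- 2 w^{2}} e^{\frac{5 w^{3}}{3}} is an antiderivative of f.
Check: d/dw[- 2 e e^{- 2 w^{2}} e^{\frac{5 w^{3}}{3}}] = \left(- 10 e w^{2} e^{\frac{5 w^{3}}{3}} + 8 e w e^{\frac{5 w^{3}}{3}}\right) e^{- 2 w^{2}} = f(w).
F(-1/2) = - 2 e^{\frac{7}{24}}; F(-1) = - \frac{2}{e^{\frac{8}{3}}}.
Integral = F(-1/2) - F(-1) = - 2 e^{\frac{7}{24}} + \frac{2}{e^{\frac{8}{3}}}.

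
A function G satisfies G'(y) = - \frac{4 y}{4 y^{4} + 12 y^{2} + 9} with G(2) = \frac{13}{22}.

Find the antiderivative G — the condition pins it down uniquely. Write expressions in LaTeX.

G(y) = \frac{2 y^{2} + 5}{2 \left(2 y^{2} + 3\right)}

The substitution u = y^{2} + \frac{3}{2} works: G'(y) is exactly (dG/du)*(du/dy) for that inner function.
A general antiderivative is \frac{1}{2 \left(y^{2} + \frac{3}{2}\right)} + C.
The condition gives C = \frac{13}{22} - (\frac{1}{11}) = \frac{1}{2}.
So G(y) = \frac{2 y^{2} + 5}{2 \left(2 y^{2} + 3\right)}.
Check: d/dy[\frac{2 y^{2} + 5}{2 \left(2 y^{2} + 3\right)}] = - \frac{4 y}{4 y^{4} + 12 y^{2} + 9} = G'(y).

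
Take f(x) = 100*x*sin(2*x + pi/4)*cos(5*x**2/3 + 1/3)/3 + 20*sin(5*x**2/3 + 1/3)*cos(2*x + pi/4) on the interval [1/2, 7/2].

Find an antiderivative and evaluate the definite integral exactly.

Antiderivative: F(x) = 10*sin(2*x + pi/4)*sin(5*x**2/3 + 1/3); value = -10*sin(3/4)*sin(pi/4 + 1) + 10*sin(83/4)*sin(pi/4 + 7)

f has the shape u'v + uv' for u = 10*sin(5*x**2/3 + 1/3) and v = sin(2*x + pi/4) — it is the derivative of the product u*v.
F(x) = 10*sin(2*x + pi/4)*sin(5*x**2/3 + 1/3) is an antiderivative of f.
Check: d/dx[10*sin(2*x + pi/4)*sin(5*x**2/3 + 1/3)] = 100*x*sin(2*x + pi/4)*cos(5*x**2/3 + 1/3)/3 + 20*sin(5*x**2/3 + 1/3)*cos(2*x + pi/4) = f(x).
F(7/2) = 10*sin(83/4)*sin(pi/4 + 7); F(1/2) = 10*sin(3/4)*sin(pi/4 + 1).
Integral = F(7/2) - F(1/2) = -10*sin(3/4)*sin(pi/4 + 1) + 10*sin(83/4)*sin(pi/4 + 7).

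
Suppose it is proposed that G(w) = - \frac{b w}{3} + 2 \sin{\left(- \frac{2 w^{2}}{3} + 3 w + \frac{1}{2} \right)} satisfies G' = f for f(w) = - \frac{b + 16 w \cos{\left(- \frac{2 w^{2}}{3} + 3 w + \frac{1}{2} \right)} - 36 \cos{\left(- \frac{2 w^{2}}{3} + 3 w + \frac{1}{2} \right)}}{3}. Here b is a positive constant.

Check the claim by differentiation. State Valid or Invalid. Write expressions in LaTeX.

d/dw[G] = - \frac{b}{3} - \frac{8 w \cos{\left(- \frac{2 w^{2}}{3} + 3 w + \frac{1}{2} \right)}}{3} + 6 \cos{\left(- \frac{2 w^{2}}{3} + 3 w + \frac{1}{2} \right)}
d/dw[G] - f(w) = \frac{8 w \cos{\left(- \frac{2 w^{2}}{3} + 3 w + \frac{1}{2} \right)}}{3} - 6 \cos{\left(- \frac{2 w^{2}}{3} + 3 w + \frac{1}{2} \right)} != 0.

Invalid: d/dw[G] - f = \frac{8 w \cos{\left(- \frac{2 w^{2}}{3} + 3 w + \frac{1}{2} \right)}}{3} - 6 \cos{\left(- \frac{2 w^{2}}{3} + 3 w + \frac{1}{2} \right)}, which is not 0.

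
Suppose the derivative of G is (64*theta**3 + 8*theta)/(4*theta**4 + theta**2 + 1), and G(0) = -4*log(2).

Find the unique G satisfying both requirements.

G(theta) = 4*log(2*theta**4 + theta**2/2 + 1/2)

G'(theta) matches the chain-rule pattern g'(h)*h' with inner function h(theta) = 2*theta**4 + theta**2/2 + 1/2; substituting u = h(theta) collapses the integral.
A general antiderivative is 4*log(2*theta**4 + theta**2/2 + 1/2) + C.
The condition gives C = -4*log(2) - (-4*log(2)) = 0.
So G(theta) = 4*log(2*theta**4 + theta**2/2 + 1/2).
Check: d/dtheta[4*log(2*theta**4 + theta**2/2 + 1/2)] = (64*theta**3 + 8*theta)/(4*theta**4 + theta**2 + 1) = G'(theta).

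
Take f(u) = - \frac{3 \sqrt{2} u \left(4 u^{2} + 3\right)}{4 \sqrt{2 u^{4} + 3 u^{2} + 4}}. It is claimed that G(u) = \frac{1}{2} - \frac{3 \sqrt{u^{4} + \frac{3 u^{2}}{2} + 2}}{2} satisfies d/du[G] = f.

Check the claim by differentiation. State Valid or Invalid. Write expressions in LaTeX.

Valid - the claim checks out under differentiation.

d/du[G] = \frac{- 12 \sqrt{2} u^{3} - 9 \sqrt{2} u}{4 \sqrt{2 u^{4} + 3 u^{2} + 4}}
This equals f(u) exactly, so the claim holds.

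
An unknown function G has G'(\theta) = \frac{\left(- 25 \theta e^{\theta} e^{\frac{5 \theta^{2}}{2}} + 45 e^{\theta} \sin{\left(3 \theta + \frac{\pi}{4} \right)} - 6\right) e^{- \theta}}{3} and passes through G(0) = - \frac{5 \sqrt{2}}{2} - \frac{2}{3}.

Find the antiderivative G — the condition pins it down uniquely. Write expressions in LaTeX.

Since d/d\theta undoes antidifferentiation here, G(\theta) must give back the stated G'(\theta).
A general antiderivative is - \frac{5 e^{\frac{5 \theta^{2}}{2}}}{3} - 5 \cos{\left(3 \theta + \frac{\pi}{4} \right)} + 2 e^{- \theta} + C.
The condition gives C = - \frac{5 \sqrt{2}}{2} - \frac{2}{3} - (\frac{1}{3} - \frac{5 \sqrt{2}}{2}) = -1.
So G(\theta) = \frac{\left(- 5 e^{\theta} e^{\frac{5 \theta^{2}}{2}} - 15 e^{\theta} \cos{\left(3 \theta + \frac{\pi}{4} \right)} - 3 e^{\theta} + 6\right) e^{- \theta}}{3}.
Check: d/d\theta[\frac{\left(- 5 e^{\theta} e^{\frac{5 \theta^{2}}{2}} - 15 e^{\theta} \cos{\left(3 \theta + \frac{\pi}{4} \right)} - 3 e^{\theta} + 6\right) e^{- \theta}}{3}] = \frac{\left(- 25 \theta e^{\theta} e^{\frac{5 \theta^{2}}{2}} + 45 e^{\theta} \sin{\left(3 \theta + \frac{\pi}{4} \right)} - 6\right) e^{- \theta}}{3} = G'(\theta).

G(\theta) = \frac{\left(- 5 e^{\theta} e^{\frac{5 \theta^{2}}{2}} - 15 e^{\theta} \cos{\left(3 \theta + \frac{\pi}{4} \right)} - 3 e^{\theta} + 6\right) e^{- \theta}}{3}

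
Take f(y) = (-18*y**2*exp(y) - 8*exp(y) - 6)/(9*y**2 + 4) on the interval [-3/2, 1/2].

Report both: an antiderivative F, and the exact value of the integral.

For F(y) to be correct the identity F'(y) - f(y) = 0 must hold.
F(y) = -2*exp(y) - atan(3*y/2) is an antiderivative of f.
Check: d/dy[-2*exp(y) - atan(3*y/2)] = (-18*y**2*exp(y) - 8*exp(y) - 6)/(9*y**2 + 4) = f(y).
F(1/2) = -2*exp(1/2) - atan(3/4); F(-3/2) = -2*exp(-3/2) + atan(9/4).
Integral = F(1/2) - F(-3/2) = -2*exp(1/2) - atan(9/4) - atan(3/4) + 2*exp(-3/2).

Antiderivative: F(y) = -2*exp(y) - atan(3*y/2); value = -2*exp(1/2) - atan(9/4) - atan(3/4) + 2*exp(-3/2)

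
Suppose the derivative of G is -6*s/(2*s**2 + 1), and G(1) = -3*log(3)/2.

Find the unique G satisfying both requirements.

G(s) = -3*log(2*s**2 + 1)/2

G'(s) matches the chain-rule pattern g'(h)*h' with inner function h(s) = 2*s**2 + 1; substituting u = h(s) collapses the integral.
A general antiderivative is -3*log(2*s**2 + 1)/2 + C.
The condition gives C = -3*log(3)/2 - (-3*log(3)/2) = 0.
So G(s) = -3*log(2*s**2 + 1)/2.
Check: d/ds[-3*log(2*s**2 + 1)/2] = -6*s/(2*s**2 + 1) = G'(s).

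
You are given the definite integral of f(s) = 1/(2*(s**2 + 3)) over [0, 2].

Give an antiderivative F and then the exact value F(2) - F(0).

Whatever form F(s) takes, F'(s) = f(s) is non-negotiable.
F(s) = sqrt(3)*atan(sqrt(3)*s/3)/6 is an antiderivative of f.
Check: d/ds[sqrt(3)*atan(sqrt(3)*s/3)/6] = 1/(2*s**2 + 6), which equals f(s).
F(2) = sqrt(3)*atan(2*sqrt(3)/3)/6; F(0) = 0.
Integral = F(2) - F(0) = sqrt(3)*atan(2*sqrt(3)/3)/6.

Antiderivative: F(s) = sqrt(3)*atan(sqrt(3)*s/3)/6; value = sqrt(3)*atan(2*sqrt(3)/3)/6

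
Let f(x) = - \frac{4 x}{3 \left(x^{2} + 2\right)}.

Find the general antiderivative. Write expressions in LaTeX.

F(x) = - \frac{2 \log{\left(x^{2} + 2 \right)}}{3} + C

The substitution u = x^{2} + 2 works: f is exactly (dF/du)*(du/dx) for that inner function.
Check: d/dx[- \frac{2 \log{\left(x^{2} + 2 \right)}}{3}] = - \frac{4 x}{3 x^{2} + 6}, which equals f(x).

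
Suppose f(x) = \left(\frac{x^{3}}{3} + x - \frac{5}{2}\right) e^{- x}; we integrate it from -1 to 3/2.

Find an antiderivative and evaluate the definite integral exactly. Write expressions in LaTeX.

f has the shape u'v + uv' for u = - \frac{x^{3}}{3} - x^{2} - 3 x - \frac{1}{2} and v = e^{- x} — it is the derivative of the product u*v.
F(x) = \frac{\left(- 2 x^{3} - 6 x^{2} - 18 x - 3\right) e^{- x}}{6} is an antiderivative of f.
Check: d/dx[\frac{\left(- 2 x^{3} - 6 x^{2} - 18 x - 3\right) e^{- x}}{6}] = \frac{\left(2 x^{3} + 6 x - 15\right) e^{- x}}{6}, which equals f(x).
F(3/2) = - \frac{67}{8 e^{\frac{3}{2}}}; F(-1) = \frac{11 e}{6}.
Integral = F(3/2) - F(-1) = - \frac{11 e}{6} - \frac{67}{8 e^{\frac{3}{2}}}.

Antiderivative: F(x) = \frac{\left(- 2 x^{3} - 6 x^{2} - 18 x - 3\right) e^{- x}}{6}; value = - \frac{11 e}{6} - \frac{67}{8 e^{\frac{3}{2}}}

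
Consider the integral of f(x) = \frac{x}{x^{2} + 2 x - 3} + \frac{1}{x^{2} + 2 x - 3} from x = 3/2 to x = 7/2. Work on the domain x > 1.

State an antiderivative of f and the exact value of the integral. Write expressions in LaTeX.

Factor the denominator (\left(x - 1\right) \left(x + 3\right)) and decompose: f = \frac{1}{2 \left(x + 3\right)} + \frac{1}{2 \left(x - 1\right)}; each piece integrates to a log, atan, or power term.
F(x) = \frac{\log{\left(x^{2} + 2 x - 3 \right)}}{2} is an antiderivative of f.
Check: d/dx[\frac{\log{\left(x^{2} + 2 x - 3 \right)}}{2}] = \frac{x + 1}{x^{2} + 2 x - 3}, which equals f(x).
F(7/2) = \frac{\log{\left(\frac{65}{4} \right)}}{2}; F(3/2) = \frac{\log{\left(\frac{9}{4} \right)}}{2}.
Integral = F(7/2) - F(3/2) = - \frac{\log{\left(\frac{9}{4} \right)}}{2} + \frac{\log{\left(\frac{65}{4} \right)}}{2}.

Antiderivative: F(x) = \frac{\log{\left(x^{2} + 2 x - 3 \right)}}{2}; value = - \frac{\log{\left(\frac{9}{4} \right)}}{2} + \frac{\log{\left(\frac{65}{4} \right)}}{2}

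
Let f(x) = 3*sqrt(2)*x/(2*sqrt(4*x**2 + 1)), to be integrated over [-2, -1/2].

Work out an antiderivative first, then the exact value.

Antiderivative: F(x) = 3*sqrt(2*x**2 + 1/2)/4; value = 3/4 - 3*sqrt(34)/8

The substitution u = 2*x**2 + 1/2 works: f is exactly (dF/du)*(du/dx) for that inner function.
F(x) = 3*sqrt(2*x**2 + 1/2)/4 is an antiderivative of f.
Check: d/dx[3*sqrt(2*x**2 + 1/2)/4] = 3*sqrt(2)*x/(2*sqrt(4*x**2 + 1)) = f(x).
F(-1/2) = 3/4; F(-2) = 3*sqrt(34)/8.
Integral = F(-1/2) - F(-2) = 3/4 - 3*sqrt(34)/8.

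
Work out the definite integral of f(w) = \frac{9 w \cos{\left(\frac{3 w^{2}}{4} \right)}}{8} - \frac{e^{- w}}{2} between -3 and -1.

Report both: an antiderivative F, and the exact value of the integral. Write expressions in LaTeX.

Antiderivative: F(w) = \frac{3 \sin{\left(\frac{3 w^{2}}{4} \right)}}{4} + \frac{e^{- w}}{2}; value = - \frac{e^{3}}{2} - \frac{3 \sin{\left(\frac{27}{4} \right)}}{4} + \frac{3 \sin{\left(\frac{3}{4} \right)}}{4} + \frac{e}{2}

Integrate term by term and add the pieces.
F(w) = \frac{3 \sin{\left(\frac{3 w^{2}}{4} \right)}}{4} + \frac{e^{- w}}{2} is an antiderivative of f.
Check: d/dw[\frac{3 \sin{\left(\frac{3 w^{2}}{4} \right)}}{4} + \frac{e^{- w}}{2}] = \frac{\left(9 w e^{w} \cos{\left(\frac{3 w^{2}}{4} \right)} - 4\right) e^{- w}}{8}, which equals f(w).
F(-1) = \frac{3 \sin{\left(\frac{3}{4} \right)}}{4} + \frac{e}{2}; F(-3) = \frac{3 \sin{\left(\frac{27}{4} \right)}}{4} + \frac{e^{3}}{2}.
Integral = F(-1) - F(-3) = - \frac{e^{3}}{2} - \frac{3 \sin{\left(\frac{27}{4} \right)}}{4} + \frac{3 \sin{\left(\frac{3}{4} \right)}}{4} + \frac{e}{2}.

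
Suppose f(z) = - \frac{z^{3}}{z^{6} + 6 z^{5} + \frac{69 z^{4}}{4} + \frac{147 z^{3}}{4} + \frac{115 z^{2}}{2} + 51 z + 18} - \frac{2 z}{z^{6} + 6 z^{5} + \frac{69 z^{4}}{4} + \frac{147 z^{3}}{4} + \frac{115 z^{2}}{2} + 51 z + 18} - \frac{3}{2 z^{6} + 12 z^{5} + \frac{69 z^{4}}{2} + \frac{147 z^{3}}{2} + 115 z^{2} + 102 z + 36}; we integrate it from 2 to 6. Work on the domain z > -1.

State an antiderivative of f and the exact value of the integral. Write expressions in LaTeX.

The denominator factors as \left(z + 1\right) \left(z + 2\right) \left(2 z + 3\right)^{2} \left(z^{2} + 4\right); partial fractions split f into directly integrable pieces: - \frac{131 z + 66}{2500 \left(z^{2} + 4\right)} + \frac{5128}{625 \left(2 z + 3\right)} - \frac{312}{25 \left(2 z + 3\right)^{2}} - \frac{21}{4 \left(z + 2\right)} + \frac{6}{5 \left(z + 1\right)}.
F(z) = \frac{12000 z \log{\left(z + 1 \right)} + 41024 z \log{\left(z + \frac{3}{2} \right)} - 52500 z \log{\left(z + 2 \right)} - 262 z \log{\left(z^{2} + 4 \right)} - 132 z \operatorname{atan}{\left(\frac{z}{2} \right)} + 18000 \log{\left(z + 1 \right)} + 61536 \log{\left(z + \frac{3}{2} \right)} - 78750 \log{\left(z + 2 \right)} - 393 \log{\left(z^{2} + 4 \right)} - 198 \operatorname{atan}{\left(\frac{z}{2} \right)} + 31200}{10000 z + 15000} is an antiderivative of f.
Check: d/dz[\frac{12000 z \log{\left(z + 1 \right)} + 41024 z \log{\left(z + \frac{3}{2} \right)} - 52500 z \log{\left(z + 2 \right)} - 262 z \log{\left(z^{2} + 4 \right)} - 132 z \operatorname{atan}{\left(\frac{z}{2} \right)} + 18000 \log{\left(z + 1 \right)} + 61536 \log{\left(z + \frac{3}{2} \right)} - 78750 \log{\left(z + 2 \right)} - 393 \log{\left(z^{2} + 4 \right)} - 198 \operatorname{atan}{\left(\frac{z}{2} \right)} + 31200}{10000 z + 15000}] = \frac{- 4 z^{3} - 8 z - 6}{4 z^{6} + 24 z^{5} + 69 z^{4} + 147 z^{3} + 230 z^{2} + 204 z + 72}, which equals f(z).
F(6) = - \frac{21 \log{\left(8 \right)}}{4} - \frac{131 \log{\left(40 \right)}}{5000} - \frac{33 \operatorname{atan}{\left(3 \right)}}{2500} + \frac{52}{125} + \frac{6 \log{\left(7 \right)}}{5} + \frac{2564 \log{\left(\frac{15}{2} \right)}}{625}; F(2) = - \frac{21 \log{\left(4 \right)}}{4} - \frac{131 \log{\left(8 \right)}}{5000} - \frac{33 \pi}{10000} + \frac{156}{175} + \frac{6 \log{\left(3 \right)}}{5} + \frac{2564 \log{\left(\frac{7}{2} \right)}}{625}.
Integral = F(6) - F(2) = - \frac{26119 \log{\left(8 \right)}}{5000} - \frac{2564 \log{\left(\frac{7}{2} \right)}}{625} - \frac{6 \log{\left(3 \right)}}{5} - \frac{416}{875} - \frac{131 \log{\left(40 \right)}}{5000} - \frac{33 \operatorname{atan}{\left(3 \right)}}{2500} + \frac{33 \pi}{10000} + \frac{6 \log{\left(7 \right)}}{5} + \frac{21 \log{\left(4 \right)}}{4} + \frac{2564 \log{\left(\frac{15}{2} \right)}}{625}.

Antiderivative: F(z) = \frac{12000 z \log{\left(z + 1 \right)} + 41024 z \log{\left(z + \frac{3}{2} \right)} - 52500 z \log{\left(z + 2 \right)} - 262 z \log{\left(z^{2} + 4 \right)} - 132 z \operatorname{atan}{\left(\frac{z}{2} \right)} + 18000 \log{\left(z + 1 \right)} + 61536 \log{\left(z + \frac{3}{2} \right)} - 78750 \log{\left(z + 2 \right)} - 393 \log{\left(z^{2} + 4 \right)} - 198 \operatorname{atan}{\left(\frac{z}{2} \right)} + 31200}{10000 z + 15000}; value = - \frac{26119 \log{\left(8 \right)}}{5000} - \frac{2564 \log{\left(\frac{7}{2} \right)}}{625} - \frac{6 \log{\left(3 \right)}}{5} - \frac{416}{875} - \frac{131 \log{\left(40 \right)}}{5000} - \frac{33 \operatorname{atan}{\left(3 \right)}}{2500} + \frac{33 \pi}{10000} + \frac{6 \log{\left(7 \right)}}{5} + \frac{21 \log{\left(4 \right)}}{4} + \frac{2564 \log{\left(\frac{15}{2} \right)}}{625}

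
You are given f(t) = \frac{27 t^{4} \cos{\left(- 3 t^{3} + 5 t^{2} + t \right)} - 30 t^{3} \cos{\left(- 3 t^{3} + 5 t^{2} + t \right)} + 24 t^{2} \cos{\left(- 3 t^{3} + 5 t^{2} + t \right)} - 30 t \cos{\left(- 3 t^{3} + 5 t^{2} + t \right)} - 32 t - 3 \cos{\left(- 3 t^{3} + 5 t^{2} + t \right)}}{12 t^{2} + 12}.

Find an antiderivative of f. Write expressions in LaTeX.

A first test for any F(t): its t-derivative must equal f(t) identically.
Check: d/dt[- \frac{4 \log{\left(4 t^{2} + 4 \right)}}{3} - \frac{\sin{\left(- 3 t^{3} + 5 t^{2} + t \right)}}{4}] = \frac{27 t^{4} \cos{\left(- 3 t^{3} + 5 t^{2} + t \right)} - 30 t^{3} \cos{\left(- 3 t^{3} + 5 t^{2} + t \right)} + 24 t^{2} \cos{\left(- 3 t^{3} + 5 t^{2} + t \right)} - 30 t \cos{\left(- 3 t^{3} + 5 t^{2} + t \right)} - 32 t - 3 \cos{\left(- 3 t^{3} + 5 t^{2} + t \right)}}{12 t^{2} + 12} = f(t).

An antiderivative is F(t) = - \frac{4 \log{\left(4 t^{2} + 4 \right)}}{3} - \frac{\sin{\left(- 3 t^{3} + 5 t^{2} + t \right)}}{4}.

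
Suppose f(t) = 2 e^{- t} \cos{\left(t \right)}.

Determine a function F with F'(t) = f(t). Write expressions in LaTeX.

An antiderivative F(t) passes only if d/dt[F] lands on f(t) exactly.
Check: d/dt[\left(\sin{\left(t \right)} - \cos{\left(t \right)}\right) e^{- t}] = 2 e^{- t} \cos{\left(t \right)} = f(t).

An antiderivative is F(t) = \left(\sin{\left(t \right)} - \cos{\left(t \right)}\right) e^{- t}.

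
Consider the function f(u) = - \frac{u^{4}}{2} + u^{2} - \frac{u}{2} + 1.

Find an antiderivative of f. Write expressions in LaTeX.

The integrand splits into summands that can be handled one at a time.
Check: d/du[- \frac{u^{5}}{10} + \frac{u^{3}}{3} - \frac{u^{2}}{4} + u] = - \frac{u^{4}}{2} + u^{2} - \frac{u}{2} + 1 = f(u).

An antiderivative is F(u) = - \frac{u^{5}}{10} + \frac{u^{3}}{3} - \frac{u^{2}}{4} + u.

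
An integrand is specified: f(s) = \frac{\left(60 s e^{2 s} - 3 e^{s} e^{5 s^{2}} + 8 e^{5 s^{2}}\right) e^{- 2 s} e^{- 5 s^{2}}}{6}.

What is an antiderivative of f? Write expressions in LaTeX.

An antiderivative is F(s) = - \frac{\left(6 e^{2 s} - 3 e^{s} e^{5 s^{2}} + 4 e^{5 s^{2}}\right) e^{- 2 s} e^{- 5 s^{2}}}{6}.

A first test for any F(s): its s-derivative must equal f(s) identically.
Check: d/ds[- \frac{\left(6 e^{2 s} - 3 e^{s} e^{5 s^{2}} + 4 e^{5 s^{2}}\right) e^{- 2 s} e^{- 5 s^{2}}}{6}] = \frac{\left(60 s e^{2 s} - 3 e^{s} e^{5 s^{2}} + 8 e^{5 s^{2}}\right) e^{- 2 s} e^{- 5 s^{2}}}{6} = f(s).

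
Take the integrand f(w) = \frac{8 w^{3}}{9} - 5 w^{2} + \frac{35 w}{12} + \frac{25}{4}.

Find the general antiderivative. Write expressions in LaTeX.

f matches the chain-rule pattern g'(h)*h' with inner function h(w) = - \frac{2 w^{2}}{3} + \frac{5 w}{2} + \frac{5}{2}; substituting u = h(w) collapses the integral.
Check: d/dw[\frac{\left(- \frac{2 w^{2}}{3} + \frac{5 w}{2} + \frac{5}{2}\right)^{2}}{2}] = \frac{8 w^{3}}{9} - 5 w^{2} + \frac{35 w}{12} + \frac{25}{4} = f(w).

F(w) = \frac{\left(- \frac{2 w^{2}}{3} + \frac{5 w}{2} + \frac{5}{2}\right)^{2}}{2} + C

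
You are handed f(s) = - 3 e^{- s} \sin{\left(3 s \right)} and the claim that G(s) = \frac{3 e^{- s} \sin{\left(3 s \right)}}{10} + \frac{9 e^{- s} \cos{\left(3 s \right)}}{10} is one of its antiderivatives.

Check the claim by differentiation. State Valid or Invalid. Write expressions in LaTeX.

Valid: G'(s) = f(s).

d/ds[G] = - 3 e^{- s} \sin{\left(3 s \right)}
This equals f(s) exactly, so the claim holds.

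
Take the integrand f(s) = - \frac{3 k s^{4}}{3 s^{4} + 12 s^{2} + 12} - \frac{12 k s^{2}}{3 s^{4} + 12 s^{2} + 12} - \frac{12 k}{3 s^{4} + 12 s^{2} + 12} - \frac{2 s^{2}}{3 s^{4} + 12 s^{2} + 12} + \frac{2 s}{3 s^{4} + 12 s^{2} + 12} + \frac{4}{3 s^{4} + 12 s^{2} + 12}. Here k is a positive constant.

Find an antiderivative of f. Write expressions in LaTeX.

The integrand splits into summands that can be handled one at a time.
Check: d/ds[\frac{- 3 k s^{3} - 6 k s + 2 s - 1}{3 s^{2} + 6}] = \frac{- 3 k s^{4} - 12 k s^{2} - 12 k - 2 s^{2} + 2 s + 4}{3 s^{4} + 12 s^{2} + 12}, which equals f(s).

An antiderivative is F(s) = \frac{- 3 k s^{3} - 6 k s + 2 s - 1}{3 s^{2} + 6}.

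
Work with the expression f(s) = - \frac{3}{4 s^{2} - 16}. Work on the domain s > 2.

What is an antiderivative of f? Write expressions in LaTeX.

An antiderivative is F(s) = - \frac{3 \log{\left(s - 2 \right)}}{16} + \frac{3 \log{\left(s + 2 \right)}}{16}.

The denominator factors as 4 \left(s - 2\right) \left(s + 2\right); partial fractions split f into directly integrable pieces: \frac{3}{16 \left(s + 2\right)} - \frac{3}{16 \left(s - 2\right)}.
Check: d/ds[- \frac{3 \log{\left(s - 2 \right)}}{16} + \frac{3 \log{\left(s + 2 \right)}}{16}] = - \frac{3}{4 s^{2} - 16} = f(s).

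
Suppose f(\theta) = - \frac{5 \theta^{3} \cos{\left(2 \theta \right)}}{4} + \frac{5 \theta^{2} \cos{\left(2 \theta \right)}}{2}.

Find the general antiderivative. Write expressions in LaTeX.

The integrand splits into summands that can be handled one at a time.
Check: d/d\theta[- \frac{5 \theta^{3} \sin{\left(2 \theta \right)}}{8} + \frac{5 \theta^{2} \sin{\left(2 \theta \right)}}{4} - \frac{15 \theta^{2} \cos{\left(2 \theta \right)}}{16} + \frac{15 \theta \sin{\left(2 \theta \right)}}{16} + \frac{5 \theta \cos{\left(2 \theta \right)}}{4} - \frac{5 \sin{\left(2 \theta \right)}}{8} + \frac{15 \cos{\left(2 \theta \right)}}{32}] = - \frac{5 \theta^{3} \cos{\left(2 \theta \right)}}{4} + \frac{5 \theta^{2} \cos{\left(2 \theta \right)}}{2} = f(\theta).

F(\theta) = - \frac{5 \theta^{3} \sin{\left(2 \theta \right)}}{8} + \frac{5 \theta^{2} \sin{\left(2 \theta \right)}}{4} - \frac{15 \theta^{2} \cos{\left(2 \theta \right)}}{16} + \frac{15 \theta \sin{\left(2 \theta \right)}}{16} + \frac{5 \theta \cos{\left(2 \theta \right)}}{4} - \frac{5 \sin{\left(2 \theta \right)}}{8} + \frac{15 \cos{\left(2 \theta \right)}}{32} + C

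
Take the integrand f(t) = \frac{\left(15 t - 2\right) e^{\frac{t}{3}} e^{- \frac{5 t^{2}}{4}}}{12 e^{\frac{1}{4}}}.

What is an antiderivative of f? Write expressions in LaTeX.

An antiderivative is F(t) = - \frac{e^{\frac{t}{3}} e^{- \frac{5 t^{2}}{4}}}{2 e^{\frac{1}{4}}}.

The substitution u = - \frac{5 t^{2}}{4} + \frac{t}{3} - \frac{1}{4} works: f is exactly (dF/du)*(du/dt) for that inner function.
Check: d/dt[- \frac{e^{\frac{t}{3}} e^{- \frac{5 t^{2}}{4}}}{2 e^{\frac{1}{4}}}] = \frac{\left(15 t e^{\frac{t}{3}} - 2 e^{\frac{t}{3}}\right) e^{- \frac{5 t^{2}}{4}}}{12 e^{\frac{1}{4}}}, which equals f(t).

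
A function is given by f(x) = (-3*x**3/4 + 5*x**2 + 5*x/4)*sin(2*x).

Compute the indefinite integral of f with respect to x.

Since d/dx undoes antidifferentiation here, F'(x) = f(x) is required of F(x).
Check: d/dx[(12*x**3*cos(2*x) - 18*x**2*sin(2*x) - 80*x**2*cos(2*x) + 80*x*sin(2*x) - 38*x*cos(2*x) + 19*sin(2*x) + 40*cos(2*x))/32] = -3*x**3*sin(2*x)/4 + 5*x**2*sin(2*x) + 5*x*sin(2*x)/4, which equals f(x).

F(x) = (12*x**3*cos(2*x) - 18*x**2*sin(2*x) - 80*x**2*cos(2*x) + 80*x*sin(2*x) - 38*x*cos(2*x) + 19*sin(2*x) + 40*cos(2*x))/32 + C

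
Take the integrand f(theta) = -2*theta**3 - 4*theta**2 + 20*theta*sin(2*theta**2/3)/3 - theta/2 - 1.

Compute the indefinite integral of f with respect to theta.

Integrate term by term and add the pieces.
Check: d/dtheta[-theta**4/2 - 4*theta**3/3 - theta**2/4 - theta - 5*cos(2*theta**2/3)] = -2*theta**3 - 4*theta**2 + 20*theta*sin(2*theta**2/3)/3 - theta/2 - 1 = f(theta).

F(theta) = -theta**4/2 - 4*theta**3/3 - theta**2/4 - theta - 5*cos(2*theta**2/3) + C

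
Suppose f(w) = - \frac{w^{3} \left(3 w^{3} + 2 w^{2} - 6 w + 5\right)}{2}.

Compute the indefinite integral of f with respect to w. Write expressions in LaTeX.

A candidate is checked by its d/dw: the result must match f(w).
Check: d/dw[- \frac{3 w^{7}}{14} - \frac{w^{6}}{6} + \frac{3 w^{5}}{5} - \frac{5 w^{4}}{8}] = - \frac{3 w^{6}}{2} - w^{5} + 3 w^{4} - \frac{5 w^{3}}{2}, which equals f(w).

F(w) = - \frac{3 w^{7}}{14} - \frac{w^{6}}{6} + \frac{3 w^{5}}{5} - \frac{5 w^{4}}{8} + C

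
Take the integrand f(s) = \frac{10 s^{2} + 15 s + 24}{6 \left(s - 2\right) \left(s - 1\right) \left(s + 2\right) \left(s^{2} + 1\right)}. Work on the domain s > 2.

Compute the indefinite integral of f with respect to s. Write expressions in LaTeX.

F(s) = \frac{47 \log{\left(s - 2 \right)}}{60} - \frac{49 \log{\left(s - 1 \right)}}{36} + \frac{17 \log{\left(s + 2 \right)}}{180} + \frac{29 \log{\left(s^{2} + 1 \right)}}{120} - \frac{\operatorname{atan}{\left(s \right)}}{60} + C

The denominator factors as 6 \left(s - 2\right) \left(s - 1\right) \left(s + 2\right) \left(s^{2} + 1\right); partial fractions split f into directly integrable pieces: \frac{29 s - 1}{60 \left(s^{2} + 1\right)} + \frac{17}{180 \left(s + 2\right)} - \frac{49}{36 \left(s - 1\right)} + \frac{47}{60 \left(s - 2\right)}.
Check: d/ds[\frac{47 \log{\left(s - 2 \right)}}{60} - \frac{49 \log{\left(s - 1 \right)}}{36} + \frac{17 \log{\left(s + 2 \right)}}{180} + \frac{29 \log{\left(s^{2} + 1 \right)}}{120} - \frac{\operatorname{atan}{\left(s \right)}}{60}] = \frac{10 s^{2} + 15 s + 24}{6 s^{5} - 6 s^{4} - 18 s^{3} + 18 s^{2} - 24 s + 24}, which equals f(s).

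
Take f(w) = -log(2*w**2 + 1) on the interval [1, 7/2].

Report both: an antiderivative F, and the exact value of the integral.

Antiderivative: F(w) = -w*log(2*w**2 + 1) + 2*w - sqrt(2)*atan(sqrt(2)*w); value = -7*log(51/2)/2 - sqrt(2)*atan(7*sqrt(2)/2) + log(3) + sqrt(2)*atan(sqrt(2)) + 5

Whatever form F(w) takes, F'(w) = f(w) is non-negotiable.
F(w) = -w*log(2*w**2 + 1) + 2*w - sqrt(2)*atan(sqrt(2)*w) is an antiderivative of f.
Check: d/dw[-w*log(2*w**2 + 1) + 2*w - sqrt(2)*atan(sqrt(2)*w)] = -log(2*w**2 + 1) = f(w).
F(7/2) = -7*log(51/2)/2 - sqrt(2)*atan(7*sqrt(2)/2) + 7; F(1) = -sqrt(2)*atan(sqrt(2)) - log(3) + 2.
Integral = F(7/2) - F(1) = -7*log(51/2)/2 - sqrt(2)*atan(7*sqrt(2)/2) + log(3) + sqrt(2)*atan(sqrt(2)) + 5.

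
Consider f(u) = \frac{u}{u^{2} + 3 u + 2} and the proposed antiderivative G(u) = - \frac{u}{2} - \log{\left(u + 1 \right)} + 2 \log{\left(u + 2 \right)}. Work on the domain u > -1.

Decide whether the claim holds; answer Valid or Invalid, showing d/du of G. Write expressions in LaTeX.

Invalid: d/du[G] - f = - \frac{1}{2}, which is not 0.

d/du[G] = \frac{- u^{2} - u - 2}{2 u^{2} + 6 u + 4}
d/du[G] - f(u) = - \frac{1}{2} != 0.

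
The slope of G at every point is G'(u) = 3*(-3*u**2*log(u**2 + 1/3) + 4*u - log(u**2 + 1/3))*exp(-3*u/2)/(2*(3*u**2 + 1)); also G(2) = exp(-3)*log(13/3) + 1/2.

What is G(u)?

G(u) = (exp(3*u/2) + 2*log(u**2 + 1/3))*exp(-3*u/2)/2

Recognize the product-rule pattern: G'(u) = v'r + vr' with v = exp(-3*u/2), r = log(u**2 + 1/3), so integration by parts undoes it.
A general antiderivative is exp(-3*u/2)*log(u**2 + 1/3) + C.
The condition gives C = exp(-3)*log(13/3) + 1/2 - (exp(-3)*log(13/3)) = 1/2.
So G(u) = (exp(3*u/2) + 2*log(u**2 + 1/3))*exp(-3*u/2)/2.
Check: d/du[(exp(3*u/2) + 2*log(u**2 + 1/3))*exp(-3*u/2)/2] = (-9*u**2*log(u**2 + 1/3) + 12*u - 3*log(u**2 + 1/3))/(6*u**2*exp(3*u/2) + 2*exp(3*u/2)), which equals G'(u).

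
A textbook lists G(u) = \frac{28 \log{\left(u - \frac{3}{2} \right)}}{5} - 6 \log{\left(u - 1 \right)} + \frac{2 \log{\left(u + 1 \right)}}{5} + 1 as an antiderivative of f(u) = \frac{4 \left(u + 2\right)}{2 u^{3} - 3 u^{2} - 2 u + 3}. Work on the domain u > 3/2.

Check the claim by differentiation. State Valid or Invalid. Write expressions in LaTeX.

d/du[G] = \frac{4 u + 8}{2 u^{3} - 3 u^{2} - 2 u + 3}
This equals f(u) exactly, so the claim holds.

Valid: G'(u) = f(u).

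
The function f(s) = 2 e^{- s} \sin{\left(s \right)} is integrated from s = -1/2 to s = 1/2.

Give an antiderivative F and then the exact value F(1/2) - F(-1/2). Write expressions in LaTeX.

Antiderivative: F(s) = \left(- \sin{\left(s \right)} - \cos{\left(s \right)}\right) e^{- s}; value = - e^{\frac{1}{2}} \sin{\left(\frac{1}{2} \right)} - \frac{\cos{\left(\frac{1}{2} \right)}}{e^{\frac{1}{2}}} - \frac{\sin{\left(\frac{1}{2} \right)}}{e^{\frac{1}{2}}} + e^{\frac{1}{2}} \cos{\left(\frac{1}{2} \right)}

Whatever form F(s) takes, F'(s) = f(s) is non-negotiable.
F(s) = \left(- \sin{\left(s \right)} - \cos{\left(s \right)}\right) e^{- s} is an antiderivative of f.
Check: d/ds[\left(- \sin{\left(s \right)} - \cos{\left(s \right)}\right) e^{- s}] = 2 e^{- s} \sin{\left(s \right)} = f(s).
F(1/2) = - \frac{\cos{\left(\frac{1}{2} \right)}}{e^{\frac{1}{2}}} - \frac{\sin{\left(\frac{1}{2} \right)}}{e^{\frac{1}{2}}}; F(-1/2) = - e^{\frac{1}{2}} \cos{\left(\frac{1}{2} \right)} + e^{\frac{1}{2}} \sin{\left(\frac{1}{2} \right)}.
Integral = F(1/2) - F(-1/2) = - e^{\frac{1}{2}} \sin{\left(\frac{1}{2} \right)} - \frac{\cos{\left(\frac{1}{2} \right)}}{e^{\frac{1}{2}}} - \frac{\sin{\left(\frac{1}{2} \right)}}{e^{\frac{1}{2}}} + e^{\frac{1}{2}} \cos{\left(\frac{1}{2} \right)}.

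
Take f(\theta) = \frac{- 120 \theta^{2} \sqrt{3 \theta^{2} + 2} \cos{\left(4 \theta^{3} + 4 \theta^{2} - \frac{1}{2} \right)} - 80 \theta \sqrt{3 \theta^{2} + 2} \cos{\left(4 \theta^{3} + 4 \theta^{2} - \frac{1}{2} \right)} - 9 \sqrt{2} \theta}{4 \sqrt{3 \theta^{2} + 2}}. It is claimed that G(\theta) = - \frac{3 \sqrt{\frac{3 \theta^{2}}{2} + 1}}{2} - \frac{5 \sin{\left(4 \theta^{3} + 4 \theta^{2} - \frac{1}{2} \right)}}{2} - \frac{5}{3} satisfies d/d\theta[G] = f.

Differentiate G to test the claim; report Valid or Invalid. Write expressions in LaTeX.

Valid - differentiating G returns exactly f.

d/d\theta[G] = \frac{- 120 \theta^{2} \sqrt{3 \theta^{2} + 2} \cos{\left(4 \theta^{3} + 4 \theta^{2} - \frac{1}{2} \right)} - 80 \theta \sqrt{3 \theta^{2} + 2} \cos{\left(4 \theta^{3} + 4 \theta^{2} - \frac{1}{2} \right)} - 9 \sqrt{2} \theta}{4 \sqrt{3 \theta^{2} + 2}}
This equals f(\theta) exactly, so the claim holds.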